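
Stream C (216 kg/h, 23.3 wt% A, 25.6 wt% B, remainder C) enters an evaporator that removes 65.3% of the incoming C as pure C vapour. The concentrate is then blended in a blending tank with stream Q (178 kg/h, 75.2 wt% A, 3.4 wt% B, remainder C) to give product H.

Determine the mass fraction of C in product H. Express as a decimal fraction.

Vapour removed = 0.653×0.511×216 = 72.076 kg/h; concentrate = 143.92 kg/h.
C reaching the mixer = 38.3 (from concentrate) + 178×0.214 = 76.392 kg/h.
Product flow = 143.92 + 178 = 321.92 kg/h; C fraction = 0.2373.

0.2373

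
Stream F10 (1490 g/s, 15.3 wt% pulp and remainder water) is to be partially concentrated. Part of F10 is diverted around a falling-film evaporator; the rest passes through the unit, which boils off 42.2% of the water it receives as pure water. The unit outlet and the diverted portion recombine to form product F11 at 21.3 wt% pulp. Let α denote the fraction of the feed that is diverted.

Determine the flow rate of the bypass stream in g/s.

All 1490×0.153 = 227.97 g/s of pulp reaches F11, so F11 = 227.97/0.213 = 1070.3 g/s and vapour = 419.72 g/s.
The evaporator receives (1−α)·1490 of feed at 0.847 water and removes 0.422 of that water:
0.422×0.847×(1−α)×1490 = 419.72
(1−α) = 419.72/532.58 = 0.7881;  α = 0.2119.
Bypass flow = 0.2119×1490 = 315.75 g/s.

315.7 g/s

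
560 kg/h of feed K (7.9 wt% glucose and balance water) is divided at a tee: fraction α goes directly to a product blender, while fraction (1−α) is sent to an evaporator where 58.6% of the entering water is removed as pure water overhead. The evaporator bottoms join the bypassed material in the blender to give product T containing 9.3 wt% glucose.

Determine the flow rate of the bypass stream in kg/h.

All 560×0.079 = 44.24 kg/h of glucose reaches T, so T = 44.24/0.093 = 475.7 kg/h and vapour = 84.301 kg/h.
The evaporator receives (1−α)·560 of feed at 0.921 water and removes 0.586 of that water:
0.586×0.921×(1−α)×560 = 84.301
(1−α) = 84.301/302.24 = 0.2789;  α = 0.7211.
Bypass flow = 0.7211×560 = 403.8 kg/h.

403.8 kg/h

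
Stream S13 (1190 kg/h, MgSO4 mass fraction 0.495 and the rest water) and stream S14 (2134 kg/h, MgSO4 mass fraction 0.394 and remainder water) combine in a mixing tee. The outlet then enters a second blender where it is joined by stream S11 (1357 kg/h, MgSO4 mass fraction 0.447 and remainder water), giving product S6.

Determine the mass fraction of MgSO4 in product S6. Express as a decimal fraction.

0.435

Overall, product flow = 4681 kg/h.
MgSO4 in = 1190×0.495 + 2134×0.394 + 1357×0.447 = 2036.4 kg/h.
MgSO4 fraction in S6 = 0.435.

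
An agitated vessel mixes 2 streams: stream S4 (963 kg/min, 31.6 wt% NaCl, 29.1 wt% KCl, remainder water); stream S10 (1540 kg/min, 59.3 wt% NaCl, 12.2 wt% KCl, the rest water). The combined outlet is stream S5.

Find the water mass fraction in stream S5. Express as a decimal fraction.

Total flow out = 963 + 1540 = 2503 kg/min.
water in = 963×0.393 + 1540×0.285 = 817.36 kg/min.
water mass fraction in S5 = 817.36/2503 = 0.327.

0.327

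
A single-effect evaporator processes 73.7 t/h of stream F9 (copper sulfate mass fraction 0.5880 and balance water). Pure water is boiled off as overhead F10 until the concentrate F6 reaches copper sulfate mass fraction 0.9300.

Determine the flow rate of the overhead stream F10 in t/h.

27.1 t/h

copper sulfate is conserved: 73.7×0.588 = 43.336 t/h all reports to the concentrate.
Concentrate = 43.336/(target fraction) = 46.597 t/h.
Overhead = 73.7 − 46.597 = 27.103 t/h.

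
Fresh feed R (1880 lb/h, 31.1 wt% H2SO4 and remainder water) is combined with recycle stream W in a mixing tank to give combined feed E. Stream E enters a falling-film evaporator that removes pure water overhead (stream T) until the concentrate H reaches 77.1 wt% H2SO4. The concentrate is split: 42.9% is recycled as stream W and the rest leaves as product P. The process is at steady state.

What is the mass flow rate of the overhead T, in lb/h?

Overall H2SO4 balance (none leaves overhead): H2SO4 in fresh feed = H2SO4 in product, i.e. 1880×0.311 = (1−0.429)·H·0.771.
H = 584.68/(0.771×0.571) = 1328.1 lb/h.
Recycle W = 0.429×1328.1 = 569.75 lb/h.
Combined feed E = 1880 + 569.75 = 2449.8 lb/h.
Overhead T = E − H = 2449.8 − 1328.1 = 1121.7 lb/h.

1122 lb/h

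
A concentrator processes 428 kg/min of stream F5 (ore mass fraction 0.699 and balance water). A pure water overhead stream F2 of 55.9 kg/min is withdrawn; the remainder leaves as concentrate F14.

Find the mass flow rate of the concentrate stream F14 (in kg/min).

372.1 kg/min

Concentrate = 428 − 55.9 = 372.1 kg/min.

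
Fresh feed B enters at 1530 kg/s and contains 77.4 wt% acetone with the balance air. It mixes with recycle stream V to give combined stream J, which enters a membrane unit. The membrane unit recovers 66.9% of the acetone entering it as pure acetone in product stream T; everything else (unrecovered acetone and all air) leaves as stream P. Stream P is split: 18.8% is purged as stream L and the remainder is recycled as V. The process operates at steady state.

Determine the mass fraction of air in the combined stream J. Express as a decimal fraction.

0.5318

air enters only via B and leaves only via the purge: 1530×0.226 = 0.188×(air in P), and the membrane unit passes all air, so air in J = air in P = 1839.3 kg/s.
acetone in J: m_A = 1530×0.774 + (1−0.188)·(1−0.669)·m_A, so m_A = 1184.2/0.7312 = 1619.5 kg/s.
J = 1619.5 + 1839.3 = 3458.8 kg/s.
air fraction in J = 1839.3/3458.8 = 0.5318.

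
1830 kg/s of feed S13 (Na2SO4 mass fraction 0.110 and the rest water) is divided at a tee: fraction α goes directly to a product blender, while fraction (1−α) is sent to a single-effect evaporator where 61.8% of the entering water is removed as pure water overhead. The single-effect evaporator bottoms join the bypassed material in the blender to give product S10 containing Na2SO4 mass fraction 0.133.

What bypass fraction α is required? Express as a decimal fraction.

All 1830×0.110 = 201.3 kg/s of Na2SO4 reaches S10, so S10 = 201.3/0.133 = 1513.5 kg/s and vapour = 316.47 kg/s.
The evaporator receives (1−α)·1830 of feed at 0.890 water and removes 0.618 of that water:
0.618×0.890×(1−α)×1830 = 316.47
(1−α) = 316.47/1006.5 = 0.3144;  α = 0.6856.

0.686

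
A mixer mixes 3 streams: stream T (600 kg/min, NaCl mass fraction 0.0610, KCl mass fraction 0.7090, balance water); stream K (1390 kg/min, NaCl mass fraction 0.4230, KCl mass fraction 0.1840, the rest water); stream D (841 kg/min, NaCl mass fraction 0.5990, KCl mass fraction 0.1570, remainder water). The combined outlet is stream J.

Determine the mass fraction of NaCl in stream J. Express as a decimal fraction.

Total flow out = 600 + 1390 + 841 = 2831 kg/min.
NaCl in = 600×0.061 + 1390×0.423 + 841×0.599 = 1128.3 kg/min.
NaCl mass fraction in J = 1128.3/2831 = 0.3986.

0.3986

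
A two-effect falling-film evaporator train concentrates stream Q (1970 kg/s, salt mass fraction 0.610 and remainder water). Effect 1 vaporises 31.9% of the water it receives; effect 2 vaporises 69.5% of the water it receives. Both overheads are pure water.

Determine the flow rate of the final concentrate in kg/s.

1361 kg/s

water in feed = 1970×0.390 = 768.3 kg/s.
After stage 1: water left = (1−0.319)×768.3 = 523.21; stream total = 1724.9 kg/s.
After stage 2: water left = (1−0.695)×523.21 = 159.58; final concentrate = 1361.3 kg/s.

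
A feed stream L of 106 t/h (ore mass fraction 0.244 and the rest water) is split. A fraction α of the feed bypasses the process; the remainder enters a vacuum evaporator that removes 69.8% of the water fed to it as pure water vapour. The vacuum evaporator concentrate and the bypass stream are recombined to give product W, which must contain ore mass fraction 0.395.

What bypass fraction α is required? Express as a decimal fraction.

0.276

All 106×0.244 = 25.864 t/h of ore reaches W, so W = 25.864/0.395 = 65.478 t/h and vapour = 40.522 t/h.
The evaporator receives (1−α)·106 of feed at 0.756 water and removes 0.698 of that water:
0.698×0.756×(1−α)×106 = 40.522
(1−α) = 40.522/55.935 = 0.7244;  α = 0.2756.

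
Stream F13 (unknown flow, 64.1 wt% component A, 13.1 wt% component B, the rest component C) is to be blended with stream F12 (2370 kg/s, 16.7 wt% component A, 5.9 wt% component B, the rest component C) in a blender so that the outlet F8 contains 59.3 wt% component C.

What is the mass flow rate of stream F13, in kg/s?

1175 kg/s

Let F13 be the unknown flow. Total out = 2370 + F13.
component C balance: 1834.4 + 0.228·F13 = 0.593·(2370 + F13)
(0.228 − 0.593)·F13 = 0.593×2370 − 1834.4 = -428.97
F13 = -428.97 / -0.365 = 1175.3 kg/s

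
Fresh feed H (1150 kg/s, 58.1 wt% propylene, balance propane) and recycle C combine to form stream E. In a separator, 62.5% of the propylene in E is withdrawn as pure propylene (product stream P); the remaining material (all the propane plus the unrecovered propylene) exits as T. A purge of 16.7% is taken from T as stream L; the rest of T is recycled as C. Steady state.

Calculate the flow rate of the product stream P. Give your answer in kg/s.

propylene in E: m_A = 1150×0.581 + (1−0.167)·(1−0.625)·m_A, so m_A = 668.15/0.6876 = 971.68 kg/s.
Product P = 0.625×971.68 = 607.3 kg/s.

607.3 kg/s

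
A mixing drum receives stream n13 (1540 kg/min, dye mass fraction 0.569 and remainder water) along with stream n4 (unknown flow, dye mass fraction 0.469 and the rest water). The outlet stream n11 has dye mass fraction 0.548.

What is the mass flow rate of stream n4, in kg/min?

409.4 kg/min

Let n4 be the unknown flow. Total out = 1540 + n4.
dye balance: 876.26 + 0.469·n4 = 0.548·(1540 + n4)
(0.469 − 0.548)·n4 = 0.548×1540 − 876.26 = -32.34
n4 = -32.34 / -0.079 = 409.37 kg/min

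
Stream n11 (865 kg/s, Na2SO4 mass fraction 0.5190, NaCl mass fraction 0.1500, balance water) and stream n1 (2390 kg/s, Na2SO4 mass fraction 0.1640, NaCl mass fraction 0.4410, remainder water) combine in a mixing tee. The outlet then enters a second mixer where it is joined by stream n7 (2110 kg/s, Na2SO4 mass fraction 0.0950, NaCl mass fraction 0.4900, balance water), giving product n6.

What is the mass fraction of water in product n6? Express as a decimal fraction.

0.3925

Overall, product flow = 5365 kg/s.
water in = 865×0.331 + 2390×0.395 + 2110×0.415 = 2106 kg/s.
water fraction in n6 = 0.3925.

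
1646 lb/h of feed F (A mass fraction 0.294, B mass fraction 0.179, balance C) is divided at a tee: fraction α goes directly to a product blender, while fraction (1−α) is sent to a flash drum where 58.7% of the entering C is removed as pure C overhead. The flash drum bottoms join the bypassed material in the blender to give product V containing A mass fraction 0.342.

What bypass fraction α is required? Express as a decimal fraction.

0.546

All 1646×0.294 = 483.92 lb/h of A reaches V, so V = 483.92/0.342 = 1415 lb/h and vapour = 231.02 lb/h.
The evaporator receives (1−α)·1646 of feed at 0.527 C and removes 0.587 of that C:
0.587×0.527×(1−α)×1646 = 231.02
(1−α) = 231.02/509.19 = 0.4537;  α = 0.5463.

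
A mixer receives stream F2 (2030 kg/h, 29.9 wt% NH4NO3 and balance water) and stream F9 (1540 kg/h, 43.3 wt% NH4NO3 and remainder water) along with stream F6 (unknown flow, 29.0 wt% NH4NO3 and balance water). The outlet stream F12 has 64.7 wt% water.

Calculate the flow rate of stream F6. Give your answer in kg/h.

Let F6 be the unknown flow. Total out = 3570 + F6.
water balance: 2296.2 + 0.710·F6 = 0.647·(3570 + F6)
(0.710 − 0.647)·F6 = 0.647×3570 − 2296.2 = 13.58
F6 = 13.58 / 0.063 = 215.56 kg/h

215.6 kg/h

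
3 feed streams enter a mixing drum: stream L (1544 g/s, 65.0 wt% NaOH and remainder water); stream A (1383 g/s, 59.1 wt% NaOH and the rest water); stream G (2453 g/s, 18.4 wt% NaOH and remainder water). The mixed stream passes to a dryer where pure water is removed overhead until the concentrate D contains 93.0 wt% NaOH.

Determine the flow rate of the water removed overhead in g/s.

2937 g/s

NaOH entering = 1544×0.650 + 1383×0.591 + 2453×0.184 = 2272.3 g/s.
All NaOH reports to D, so D = 2272.3/0.930 = 2443.3 g/s.
Total feed = 5380 g/s; overhead = 5380 − 2443.3 = 2936.7 g/s.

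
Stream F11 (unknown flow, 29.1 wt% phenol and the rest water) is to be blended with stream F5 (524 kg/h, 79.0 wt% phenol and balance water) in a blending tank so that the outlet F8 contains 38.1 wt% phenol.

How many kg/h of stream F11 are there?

Let F11 be the unknown flow. Total out = 524 + F11.
phenol balance: 413.96 + 0.291·F11 = 0.381·(524 + F11)
(0.291 − 0.381)·F11 = 0.381×524 − 413.96 = -214.32
F11 = -214.32 / -0.090 = 2381.3 kg/h

2381 kg/h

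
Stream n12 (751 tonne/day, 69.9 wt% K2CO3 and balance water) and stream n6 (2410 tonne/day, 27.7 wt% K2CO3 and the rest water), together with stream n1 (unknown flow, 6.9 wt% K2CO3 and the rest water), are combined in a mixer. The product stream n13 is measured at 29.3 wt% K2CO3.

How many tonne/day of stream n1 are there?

Let n1 be the unknown flow. Total out = 3161 + n1.
K2CO3 balance: 1192.5 + 0.069·n1 = 0.293·(3161 + n1)
(0.069 − 0.293)·n1 = 0.293×3161 − 1192.5 = -266.35
n1 = -266.35 / -0.224 = 1189 tonne/day

1189 tonne/day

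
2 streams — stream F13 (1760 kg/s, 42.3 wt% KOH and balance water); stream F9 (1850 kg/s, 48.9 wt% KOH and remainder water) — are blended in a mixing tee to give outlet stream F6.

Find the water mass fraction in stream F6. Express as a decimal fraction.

0.5432

Total flow out = 1760 + 1850 = 3610 kg/s.
water in = 1760×0.577 + 1850×0.511 = 1960.9 kg/s.
water mass fraction in F6 = 1960.9/3610 = 0.5432.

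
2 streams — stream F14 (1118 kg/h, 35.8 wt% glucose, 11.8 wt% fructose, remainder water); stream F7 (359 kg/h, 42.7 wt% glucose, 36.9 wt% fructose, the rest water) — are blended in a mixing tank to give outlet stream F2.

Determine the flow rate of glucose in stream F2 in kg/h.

glucose out = glucose in = 1118×0.358 + 359×0.427 = 553.54 kg/h.

553.5 kg/h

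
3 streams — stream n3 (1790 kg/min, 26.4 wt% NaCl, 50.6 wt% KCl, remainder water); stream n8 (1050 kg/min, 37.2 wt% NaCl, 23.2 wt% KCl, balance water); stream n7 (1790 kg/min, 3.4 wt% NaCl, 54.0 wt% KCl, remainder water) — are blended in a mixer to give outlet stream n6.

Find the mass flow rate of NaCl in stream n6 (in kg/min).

924 kg/min

NaCl out = NaCl in = 1790×0.264 + 1050×0.372 + 1790×0.034 = 924.02 kg/min.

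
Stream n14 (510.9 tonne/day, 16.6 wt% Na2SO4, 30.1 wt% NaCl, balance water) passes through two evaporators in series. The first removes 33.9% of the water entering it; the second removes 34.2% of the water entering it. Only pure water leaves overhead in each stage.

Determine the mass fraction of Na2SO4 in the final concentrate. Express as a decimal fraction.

water in feed = 510.9×0.533 = 272.31 tonne/day.
After stage 1: water left = (1−0.339)×272.31 = 180; stream total = 418.59 tonne/day.
After stage 2: water left = (1−0.342)×180 = 118.44; final concentrate = 357.03 tonne/day.
Na2SO4 fraction = 84.809/357.03 = 0.238.

0.238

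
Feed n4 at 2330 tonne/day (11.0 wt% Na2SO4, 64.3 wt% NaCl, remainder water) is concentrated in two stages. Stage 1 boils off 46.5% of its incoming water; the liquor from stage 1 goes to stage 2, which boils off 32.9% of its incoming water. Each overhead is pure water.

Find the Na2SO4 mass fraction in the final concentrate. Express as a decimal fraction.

water in feed = 2330×0.247 = 575.51 tonne/day.
After stage 1: water left = (1−0.465)×575.51 = 307.9; stream total = 2062.4 tonne/day.
After stage 2: water left = (1−0.329)×307.9 = 206.6; final concentrate = 1961.1 tonne/day.
Na2SO4 fraction = 256.3/1961.1 = 0.131.

0.131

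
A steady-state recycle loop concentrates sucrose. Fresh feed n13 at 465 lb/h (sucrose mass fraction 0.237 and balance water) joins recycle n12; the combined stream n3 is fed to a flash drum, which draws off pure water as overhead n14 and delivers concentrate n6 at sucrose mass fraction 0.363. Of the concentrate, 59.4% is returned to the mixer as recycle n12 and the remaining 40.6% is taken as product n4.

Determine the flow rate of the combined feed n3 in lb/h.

Overall sucrose balance (none leaves overhead): sucrose in fresh feed = sucrose in product, i.e. 465×0.237 = (1−0.594)·n6·0.363.
n6 = 110.2/(0.363×0.406) = 747.77 lb/h.
Recycle n12 = 0.594×747.77 = 444.18 lb/h.
Combined feed n3 = 465 + 444.18 = 909.18 lb/h.

909.2 lb/h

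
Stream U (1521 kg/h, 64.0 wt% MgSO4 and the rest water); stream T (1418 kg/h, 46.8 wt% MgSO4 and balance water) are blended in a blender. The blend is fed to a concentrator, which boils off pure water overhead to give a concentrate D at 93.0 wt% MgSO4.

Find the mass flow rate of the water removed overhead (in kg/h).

MgSO4 entering = 1521×0.640 + 1418×0.468 = 1637.1 kg/h.
All MgSO4 reports to D, so D = 1637.1/0.930 = 1760.3 kg/h.
Total feed = 2939 kg/h; overhead = 2939 − 1760.3 = 1178.7 kg/h.

1179 kg/h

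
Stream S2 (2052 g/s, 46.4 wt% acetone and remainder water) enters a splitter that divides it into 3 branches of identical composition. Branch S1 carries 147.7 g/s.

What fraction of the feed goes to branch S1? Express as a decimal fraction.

0.072

Fraction to S1 = 147.7/2052 = 0.0720.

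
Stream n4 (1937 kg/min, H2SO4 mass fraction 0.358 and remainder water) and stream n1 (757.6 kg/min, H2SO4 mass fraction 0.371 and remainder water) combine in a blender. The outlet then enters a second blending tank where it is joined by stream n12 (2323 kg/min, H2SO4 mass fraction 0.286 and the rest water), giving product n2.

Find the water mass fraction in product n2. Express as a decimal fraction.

Overall, product flow = 5017.6 kg/min.
water in = 1937×0.642 + 757.6×0.629 + 2323×0.714 = 3378.7 kg/min.
water fraction in n2 = 0.673.

0.673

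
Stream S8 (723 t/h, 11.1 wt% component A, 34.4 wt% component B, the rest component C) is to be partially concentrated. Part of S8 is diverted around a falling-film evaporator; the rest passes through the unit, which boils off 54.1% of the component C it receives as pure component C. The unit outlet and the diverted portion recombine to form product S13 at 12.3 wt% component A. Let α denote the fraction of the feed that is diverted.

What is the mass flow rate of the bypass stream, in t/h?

483.8 t/h

All 723×0.111 = 80.253 t/h of component A reaches S13, so S13 = 80.253/0.123 = 652.46 t/h and vapour = 70.537 t/h.
The evaporator receives (1−α)·723 of feed at 0.545 component C and removes 0.541 of that component C:
0.541×0.545×(1−α)×723 = 70.537
(1−α) = 70.537/213.17 = 0.3309;  α = 0.6691.
Bypass flow = 0.6691×723 = 483.77 t/h.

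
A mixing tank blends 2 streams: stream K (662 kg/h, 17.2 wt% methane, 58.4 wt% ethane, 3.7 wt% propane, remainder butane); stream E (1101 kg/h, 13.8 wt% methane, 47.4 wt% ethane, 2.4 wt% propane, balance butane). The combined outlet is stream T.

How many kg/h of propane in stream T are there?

50.92 kg/h

propane out = propane in = 662×0.037 + 1101×0.024 = 50.918 kg/h.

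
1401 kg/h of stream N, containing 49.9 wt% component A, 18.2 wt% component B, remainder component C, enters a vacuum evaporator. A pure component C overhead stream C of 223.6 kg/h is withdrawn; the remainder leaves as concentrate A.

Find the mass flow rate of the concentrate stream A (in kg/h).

Concentrate = 1401 − 223.6 = 1177.4 kg/h.

1177 kg/h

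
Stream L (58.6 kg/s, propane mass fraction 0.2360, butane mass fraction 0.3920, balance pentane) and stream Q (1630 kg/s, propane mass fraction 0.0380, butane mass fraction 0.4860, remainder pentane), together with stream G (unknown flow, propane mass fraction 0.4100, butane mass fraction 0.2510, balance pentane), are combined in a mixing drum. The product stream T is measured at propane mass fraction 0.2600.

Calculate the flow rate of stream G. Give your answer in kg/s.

Let G be the unknown flow. Total out = 1688.6 + G.
propane balance: 75.77 + 0.410·G = 0.260·(1688.6 + G)
(0.410 − 0.260)·G = 0.260×1688.6 − 75.77 = 363.27
G = 363.27 / 0.150 = 2421.8 kg/s

2422 kg/s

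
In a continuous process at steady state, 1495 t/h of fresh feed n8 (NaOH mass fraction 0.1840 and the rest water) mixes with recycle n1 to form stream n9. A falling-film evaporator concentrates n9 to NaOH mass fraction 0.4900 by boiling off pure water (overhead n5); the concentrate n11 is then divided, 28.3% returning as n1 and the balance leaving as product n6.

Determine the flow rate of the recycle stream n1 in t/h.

221.6 t/h

Overall NaOH balance (none leaves overhead): NaOH in fresh feed = NaOH in product, i.e. 1495×0.184 = (1−0.283)·n11·0.490.
n11 = 275.08/(0.490×0.717) = 782.97 t/h.
Recycle n1 = 0.283×782.97 = 221.58 t/h.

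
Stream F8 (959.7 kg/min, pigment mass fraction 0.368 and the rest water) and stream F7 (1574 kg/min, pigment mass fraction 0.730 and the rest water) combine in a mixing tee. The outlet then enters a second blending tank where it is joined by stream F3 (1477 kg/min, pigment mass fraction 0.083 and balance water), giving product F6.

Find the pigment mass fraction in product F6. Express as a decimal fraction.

0.405

Overall, product flow = 4010.7 kg/min.
pigment in = 959.7×0.368 + 1574×0.730 + 1477×0.083 = 1624.8 kg/min.
pigment fraction in F6 = 0.405.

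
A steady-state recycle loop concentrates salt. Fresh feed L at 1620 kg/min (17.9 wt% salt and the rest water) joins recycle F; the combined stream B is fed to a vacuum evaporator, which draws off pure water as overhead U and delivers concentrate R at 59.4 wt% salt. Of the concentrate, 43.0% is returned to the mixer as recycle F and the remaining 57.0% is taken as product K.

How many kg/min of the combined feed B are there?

1988 kg/min

Overall salt balance (none leaves overhead): salt in fresh feed = salt in product, i.e. 1620×0.179 = (1−0.430)·R·0.594.
R = 289.98/(0.594×0.570) = 856.46 kg/min.
Recycle F = 0.430×856.46 = 368.28 kg/min.
Combined feed B = 1620 + 368.28 = 1988.3 kg/min.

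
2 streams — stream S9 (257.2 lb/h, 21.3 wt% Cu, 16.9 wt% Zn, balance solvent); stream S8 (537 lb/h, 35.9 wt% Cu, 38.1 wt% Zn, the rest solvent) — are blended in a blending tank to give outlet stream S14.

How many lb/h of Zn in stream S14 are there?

248.1 lb/h

Zn out = Zn in = 257.2×0.169 + 537×0.381 = 248.06 lb/h.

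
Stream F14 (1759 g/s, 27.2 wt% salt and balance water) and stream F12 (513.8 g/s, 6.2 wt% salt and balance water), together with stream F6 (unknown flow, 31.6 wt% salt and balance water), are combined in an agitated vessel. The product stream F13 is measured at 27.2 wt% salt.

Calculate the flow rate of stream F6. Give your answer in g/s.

Let F6 be the unknown flow. Total out = 2272.8 + F6.
salt balance: 510.3 + 0.316·F6 = 0.272·(2272.8 + F6)
(0.316 − 0.272)·F6 = 0.272×2272.8 − 510.3 = 107.9
F6 = 107.9 / 0.044 = 2452.2 g/s

2452 g/s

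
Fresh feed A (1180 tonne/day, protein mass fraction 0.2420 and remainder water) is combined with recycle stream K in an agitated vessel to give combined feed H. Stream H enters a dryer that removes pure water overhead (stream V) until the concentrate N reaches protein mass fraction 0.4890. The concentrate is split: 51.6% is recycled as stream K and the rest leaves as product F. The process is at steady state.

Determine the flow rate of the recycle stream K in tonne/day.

Overall protein balance (none leaves overhead): protein in fresh feed = protein in product, i.e. 1180×0.242 = (1−0.516)·N·0.489.
N = 285.56/(0.489×0.484) = 1206.5 tonne/day.
Recycle K = 0.516×1206.5 = 622.58 tonne/day.

622.6 tonne/day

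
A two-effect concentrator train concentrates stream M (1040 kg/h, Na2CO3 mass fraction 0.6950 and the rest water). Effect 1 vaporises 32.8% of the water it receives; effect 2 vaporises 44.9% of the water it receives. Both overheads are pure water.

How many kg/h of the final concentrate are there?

water in feed = 1040×0.305 = 317.2 kg/h.
After stage 1: water left = (1−0.328)×317.2 = 213.16; stream total = 935.96 kg/h.
After stage 2: water left = (1−0.449)×213.16 = 117.45; final concentrate = 840.25 kg/h.

840.3 kg/h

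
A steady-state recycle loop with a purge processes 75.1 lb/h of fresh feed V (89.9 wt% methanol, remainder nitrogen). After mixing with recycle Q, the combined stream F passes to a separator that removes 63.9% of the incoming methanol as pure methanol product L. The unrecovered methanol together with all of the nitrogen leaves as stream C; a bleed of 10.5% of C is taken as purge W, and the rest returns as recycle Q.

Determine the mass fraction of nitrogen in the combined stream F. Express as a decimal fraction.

nitrogen enters only via V and leaves only via the purge: 75.1×0.101 = 0.105×(nitrogen in C), and the separator passes all nitrogen, so nitrogen in F = nitrogen in C = 72.239 lb/h.
methanol in F: m_A = 75.1×0.899 + (1−0.105)·(1−0.639)·m_A, so m_A = 67.515/0.6769 = 99.741 lb/h.
F = 99.741 + 72.239 = 171.98 lb/h.
nitrogen fraction in F = 72.239/171.98 = 0.420.

0.420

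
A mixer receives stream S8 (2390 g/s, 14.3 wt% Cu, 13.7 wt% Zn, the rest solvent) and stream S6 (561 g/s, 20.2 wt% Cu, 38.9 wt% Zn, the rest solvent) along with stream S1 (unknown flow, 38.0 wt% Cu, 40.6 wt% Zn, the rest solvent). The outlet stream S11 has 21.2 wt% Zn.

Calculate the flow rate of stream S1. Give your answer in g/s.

Let S1 be the unknown flow. Total out = 2951 + S1.
Zn balance: 545.66 + 0.406·S1 = 0.212·(2951 + S1)
(0.406 − 0.212)·S1 = 0.212×2951 − 545.66 = 79.953
S1 = 79.953 / 0.194 = 412.13 g/s

412.1 g/s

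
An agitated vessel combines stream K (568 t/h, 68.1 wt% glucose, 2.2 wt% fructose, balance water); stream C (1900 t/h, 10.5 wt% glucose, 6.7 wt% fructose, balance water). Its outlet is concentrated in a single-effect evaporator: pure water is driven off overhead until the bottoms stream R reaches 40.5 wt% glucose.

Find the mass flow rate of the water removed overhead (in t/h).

1020 t/h

glucose entering = 568×0.681 + 1900×0.105 = 586.31 t/h.
All glucose reports to R, so R = 586.31/0.405 = 1447.7 t/h.
Total feed = 2468 t/h; overhead = 2468 − 1447.7 = 1020.3 t/h.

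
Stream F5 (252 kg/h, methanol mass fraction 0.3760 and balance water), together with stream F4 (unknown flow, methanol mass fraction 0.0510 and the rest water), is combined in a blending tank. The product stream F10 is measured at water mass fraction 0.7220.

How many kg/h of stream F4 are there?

Let F4 be the unknown flow. Total out = 252 + F4.
water balance: 157.25 + 0.949·F4 = 0.722·(252 + F4)
(0.949 − 0.722)·F4 = 0.722×252 − 157.25 = 24.696
F4 = 24.696 / 0.227 = 108.79 kg/h

108.8 kg/h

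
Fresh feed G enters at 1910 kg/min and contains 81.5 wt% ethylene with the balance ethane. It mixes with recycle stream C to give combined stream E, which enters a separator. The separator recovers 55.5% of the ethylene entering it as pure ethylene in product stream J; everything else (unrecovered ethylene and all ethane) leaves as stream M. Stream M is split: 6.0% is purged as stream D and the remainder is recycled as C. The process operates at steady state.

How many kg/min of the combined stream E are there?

ethane enters only via G and leaves only via the purge: 1910×0.185 = 0.060×(ethane in M), and the separator passes all ethane, so ethane in E = ethane in M = 5889.2 kg/min.
ethylene in E: m_A = 1910×0.815 + (1−0.060)·(1−0.555)·m_A, so m_A = 1556.6/0.5817 = 2676 kg/min.
E = 2676 + 5889.2 = 8565.2 kg/min.

8565 kg/min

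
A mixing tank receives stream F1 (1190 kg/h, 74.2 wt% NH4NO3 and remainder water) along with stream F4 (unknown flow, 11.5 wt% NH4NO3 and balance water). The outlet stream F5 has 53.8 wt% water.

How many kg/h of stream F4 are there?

960.2 kg/h

Let F4 be the unknown flow. Total out = 1190 + F4.
water balance: 307.02 + 0.885·F4 = 0.538·(1190 + F4)
(0.885 − 0.538)·F4 = 0.538×1190 − 307.02 = 333.2
F4 = 333.2 / 0.347 = 960.23 kg/h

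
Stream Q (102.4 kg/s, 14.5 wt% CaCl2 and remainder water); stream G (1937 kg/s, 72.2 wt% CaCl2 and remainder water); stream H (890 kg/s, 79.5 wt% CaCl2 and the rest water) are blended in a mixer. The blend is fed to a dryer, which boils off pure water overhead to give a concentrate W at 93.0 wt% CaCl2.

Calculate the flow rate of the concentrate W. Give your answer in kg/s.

CaCl2 entering = 102.4×0.145 + 1937×0.722 + 890×0.795 = 2120.9 kg/s.
All CaCl2 reports to W, so W = 2120.9/0.930 = 2280.6 kg/s.

2281 kg/s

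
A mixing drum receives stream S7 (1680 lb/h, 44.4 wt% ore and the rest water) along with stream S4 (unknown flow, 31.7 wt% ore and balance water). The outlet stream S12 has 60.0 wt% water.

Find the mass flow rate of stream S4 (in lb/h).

Let S4 be the unknown flow. Total out = 1680 + S4.
water balance: 934.08 + 0.683·S4 = 0.600·(1680 + S4)
(0.683 − 0.600)·S4 = 0.600×1680 − 934.08 = 73.92
S4 = 73.92 / 0.083 = 890.6 lb/h

890.6 lb/h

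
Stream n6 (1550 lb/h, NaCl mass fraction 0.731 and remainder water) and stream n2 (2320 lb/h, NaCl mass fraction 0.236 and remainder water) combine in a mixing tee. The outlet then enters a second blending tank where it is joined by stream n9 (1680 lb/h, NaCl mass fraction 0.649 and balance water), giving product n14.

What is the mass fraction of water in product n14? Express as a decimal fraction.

0.501

Overall, product flow = 5550 lb/h.
water in = 1550×0.269 + 2320×0.764 + 1680×0.351 = 2779.1 lb/h.
water fraction in n14 = 0.501.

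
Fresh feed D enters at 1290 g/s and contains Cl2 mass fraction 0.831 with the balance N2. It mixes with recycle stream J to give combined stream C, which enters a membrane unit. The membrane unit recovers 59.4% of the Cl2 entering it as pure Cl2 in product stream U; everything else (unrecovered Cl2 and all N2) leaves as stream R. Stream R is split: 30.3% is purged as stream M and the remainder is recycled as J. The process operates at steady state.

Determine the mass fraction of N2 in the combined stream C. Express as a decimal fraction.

N2 enters only via D and leaves only via the purge: 1290×0.169 = 0.303×(N2 in R), and the membrane unit passes all N2, so N2 in C = N2 in R = 719.5 g/s.
Cl2 in C: m_A = 1290×0.831 + (1−0.303)·(1−0.594)·m_A, so m_A = 1072/0.7170 = 1495.1 g/s.
C = 1495.1 + 719.5 = 2214.6 g/s.
N2 fraction in C = 719.5/2214.6 = 0.325.

0.325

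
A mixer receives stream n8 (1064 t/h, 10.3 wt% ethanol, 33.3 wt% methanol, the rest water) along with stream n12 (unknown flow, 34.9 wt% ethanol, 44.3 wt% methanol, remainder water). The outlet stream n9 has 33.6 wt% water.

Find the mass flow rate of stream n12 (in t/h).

1895 t/h

Let n12 be the unknown flow. Total out = 1064 + n12.
water balance: 600.1 + 0.208·n12 = 0.336·(1064 + n12)
(0.208 − 0.336)·n12 = 0.336×1064 − 600.1 = -242.59
n12 = -242.59 / -0.128 = 1895.2 t/h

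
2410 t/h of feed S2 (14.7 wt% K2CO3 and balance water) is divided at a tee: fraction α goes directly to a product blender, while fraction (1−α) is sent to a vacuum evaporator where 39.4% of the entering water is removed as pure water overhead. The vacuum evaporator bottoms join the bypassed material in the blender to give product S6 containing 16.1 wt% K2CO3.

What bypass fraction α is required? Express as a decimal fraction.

0.741

All 2410×0.147 = 354.27 t/h of K2CO3 reaches S6, so S6 = 354.27/0.161 = 2200.4 t/h and vapour = 209.57 t/h.
The evaporator receives (1−α)·2410 of feed at 0.853 water and removes 0.394 of that water:
0.394×0.853×(1−α)×2410 = 209.57
(1−α) = 209.57/809.96 = 0.2587;  α = 0.7413.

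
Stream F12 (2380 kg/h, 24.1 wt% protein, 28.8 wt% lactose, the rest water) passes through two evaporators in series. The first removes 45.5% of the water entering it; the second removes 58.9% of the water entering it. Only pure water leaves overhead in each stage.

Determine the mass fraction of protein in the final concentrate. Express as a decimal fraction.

0.380

water in feed = 2380×0.471 = 1121 kg/h.
After stage 1: water left = (1−0.455)×1121 = 610.93; stream total = 1870 kg/h.
After stage 2: water left = (1−0.589)×610.93 = 251.09; final concentrate = 1510.1 kg/h.
protein fraction = 573.58/1510.1 = 0.380.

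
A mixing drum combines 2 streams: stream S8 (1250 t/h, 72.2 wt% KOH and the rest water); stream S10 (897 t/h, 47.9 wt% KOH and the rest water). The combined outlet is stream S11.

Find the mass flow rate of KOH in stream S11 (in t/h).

KOH out = KOH in = 1250×0.722 + 897×0.479 = 1332.2 t/h.

1332 t/h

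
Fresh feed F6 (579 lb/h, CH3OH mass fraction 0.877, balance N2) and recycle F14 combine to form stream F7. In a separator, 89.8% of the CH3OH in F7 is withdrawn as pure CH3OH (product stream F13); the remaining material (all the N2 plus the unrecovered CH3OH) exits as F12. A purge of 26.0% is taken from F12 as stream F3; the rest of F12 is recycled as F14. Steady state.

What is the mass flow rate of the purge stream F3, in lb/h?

N2 enters only via F6 and leaves only via the purge: 579×0.123 = 0.260×(N2 in F12), and the separator passes all N2, so N2 in F7 = N2 in F12 = 273.91 lb/h.
CH3OH in F7: m_A = 579×0.877 + (1−0.260)·(1−0.898)·m_A, so m_A = 507.78/0.9245 = 549.24 lb/h.
F12 = (1−0.898)×549.24 + 273.91 = 329.93 lb/h.
Purge F3 = 0.260×329.93 = 85.783 lb/h.

85.78 lb/h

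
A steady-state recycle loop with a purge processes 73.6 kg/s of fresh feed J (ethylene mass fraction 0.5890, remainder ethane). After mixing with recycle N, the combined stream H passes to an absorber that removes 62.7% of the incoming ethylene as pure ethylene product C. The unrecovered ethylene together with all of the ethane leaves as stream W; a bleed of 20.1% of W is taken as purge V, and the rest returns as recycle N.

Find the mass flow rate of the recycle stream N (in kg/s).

138.7 kg/s

ethane enters only via J and leaves only via the purge: 73.6×0.411 = 0.201×(ethane in W), and the absorber passes all ethane, so ethane in H = ethane in W = 150.5 kg/s.
ethylene in H: m_A = 73.6×0.589 + (1−0.201)·(1−0.627)·m_A, so m_A = 43.35/0.7020 = 61.755 kg/s.
W = (1−0.627)×61.755 + 150.5 = 173.53 kg/s.
Recycle N = (1−0.201)×173.53 = 138.65 kg/s.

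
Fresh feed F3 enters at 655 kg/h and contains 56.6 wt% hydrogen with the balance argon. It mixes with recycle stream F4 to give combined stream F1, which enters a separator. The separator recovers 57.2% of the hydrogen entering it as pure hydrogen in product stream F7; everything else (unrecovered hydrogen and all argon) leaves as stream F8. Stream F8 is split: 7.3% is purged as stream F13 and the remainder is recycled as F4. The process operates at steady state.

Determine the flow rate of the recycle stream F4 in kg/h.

argon enters only via F3 and leaves only via the purge: 655×0.434 = 0.073×(argon in F8), and the separator passes all argon, so argon in F1 = argon in F8 = 3894.1 kg/h.
hydrogen in F1: m_A = 655×0.566 + (1−0.073)·(1−0.572)·m_A, so m_A = 370.73/0.6032 = 614.56 kg/h.
F8 = (1−0.572)×614.56 + 3894.1 = 4157.1 kg/h.
Recycle F4 = (1−0.073)×4157.1 = 3853.7 kg/h.

3854 kg/h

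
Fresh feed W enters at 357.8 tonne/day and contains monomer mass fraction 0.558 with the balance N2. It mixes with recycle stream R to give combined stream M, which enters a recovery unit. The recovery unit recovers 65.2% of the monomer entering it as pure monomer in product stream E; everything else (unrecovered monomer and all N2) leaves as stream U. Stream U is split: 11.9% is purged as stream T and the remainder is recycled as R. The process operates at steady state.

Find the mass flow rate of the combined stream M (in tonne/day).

N2 enters only via W and leaves only via the purge: 357.8×0.442 = 0.119×(N2 in U), and the recovery unit passes all N2, so N2 in M = N2 in U = 1329 tonne/day.
monomer in M: m_A = 357.8×0.558 + (1−0.119)·(1−0.652)·m_A, so m_A = 199.65/0.6934 = 287.93 tonne/day.
M = 287.93 + 1329 = 1616.9 tonne/day.

1617 tonne/day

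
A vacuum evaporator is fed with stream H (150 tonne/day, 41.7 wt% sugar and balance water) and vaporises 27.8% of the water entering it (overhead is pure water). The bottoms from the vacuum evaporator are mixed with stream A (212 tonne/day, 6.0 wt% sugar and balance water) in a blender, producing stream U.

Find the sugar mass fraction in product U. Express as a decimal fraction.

0.223

Vapour removed = 0.278×0.583×150 = 24.311 tonne/day; concentrate = 125.69 tonne/day.
sugar reaching the mixer = 62.55 (from concentrate) + 212×0.060 = 75.27 tonne/day.
Product flow = 125.69 + 212 = 337.69 tonne/day; sugar fraction = 0.223.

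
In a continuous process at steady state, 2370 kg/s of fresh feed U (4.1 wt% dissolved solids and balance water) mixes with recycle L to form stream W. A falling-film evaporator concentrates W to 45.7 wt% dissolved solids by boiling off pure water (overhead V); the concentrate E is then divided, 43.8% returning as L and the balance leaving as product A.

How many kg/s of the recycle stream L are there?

Overall dissolved solids balance (none leaves overhead): dissolved solids in fresh feed = dissolved solids in product, i.e. 2370×0.041 = (1−0.438)·E·0.457.
E = 97.17/(0.457×0.562) = 378.34 kg/s.
Recycle L = 0.438×378.34 = 165.71 kg/s.

165.7 kg/s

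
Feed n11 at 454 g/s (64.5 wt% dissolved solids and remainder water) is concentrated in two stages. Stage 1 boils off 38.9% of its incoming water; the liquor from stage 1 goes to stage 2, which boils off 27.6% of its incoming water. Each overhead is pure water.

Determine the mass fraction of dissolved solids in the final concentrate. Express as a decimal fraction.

water in feed = 454×0.355 = 161.17 g/s.
After stage 1: water left = (1−0.389)×161.17 = 98.475; stream total = 391.3 g/s.
After stage 2: water left = (1−0.276)×98.475 = 71.296; final concentrate = 364.13 g/s.
dissolved solids fraction = 292.83/364.13 = 0.8042.

0.8042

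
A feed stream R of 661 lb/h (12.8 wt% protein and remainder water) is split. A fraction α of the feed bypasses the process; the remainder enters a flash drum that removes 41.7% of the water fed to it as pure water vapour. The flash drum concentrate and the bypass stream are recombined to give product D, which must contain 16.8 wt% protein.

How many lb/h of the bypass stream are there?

All 661×0.128 = 84.608 lb/h of protein reaches D, so D = 84.608/0.168 = 503.62 lb/h and vapour = 157.38 lb/h.
The evaporator receives (1−α)·661 of feed at 0.872 water and removes 0.417 of that water:
0.417×0.872×(1−α)×661 = 157.38
(1−α) = 157.38/240.36 = 0.6548;  α = 0.3452.
Bypass flow = 0.3452×661 = 228.19 lb/h.

228.2 lb/h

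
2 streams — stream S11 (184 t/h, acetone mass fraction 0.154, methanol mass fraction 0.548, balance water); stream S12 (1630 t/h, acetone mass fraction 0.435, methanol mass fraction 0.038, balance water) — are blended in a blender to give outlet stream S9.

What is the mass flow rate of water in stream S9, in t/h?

water out = water in = 184×0.298 + 1630×0.527 = 913.84 t/h.

913.8 t/h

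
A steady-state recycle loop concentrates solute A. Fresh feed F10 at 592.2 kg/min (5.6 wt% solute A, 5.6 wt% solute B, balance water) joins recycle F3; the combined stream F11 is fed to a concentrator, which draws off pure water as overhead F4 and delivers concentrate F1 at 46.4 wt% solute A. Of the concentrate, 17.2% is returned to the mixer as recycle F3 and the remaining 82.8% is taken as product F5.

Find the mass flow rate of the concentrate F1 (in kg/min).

86.32 kg/min

Overall solute A balance (none leaves overhead): solute A in fresh feed = solute A in product, i.e. 592.2×0.056 = (1−0.172)·F1·0.464.
F1 = 33.163/(0.464×0.828) = 86.319 kg/min.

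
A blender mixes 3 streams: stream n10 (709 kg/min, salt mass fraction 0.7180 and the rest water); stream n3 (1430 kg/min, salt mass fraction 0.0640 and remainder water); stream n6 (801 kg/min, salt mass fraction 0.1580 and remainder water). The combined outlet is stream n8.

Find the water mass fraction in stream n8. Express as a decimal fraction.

Total flow out = 709 + 1430 + 801 = 2940 kg/min.
water in = 709×0.282 + 1430×0.936 + 801×0.842 = 2212.9 kg/min.
water mass fraction in n8 = 2212.9/2940 = 0.7527.

0.7527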